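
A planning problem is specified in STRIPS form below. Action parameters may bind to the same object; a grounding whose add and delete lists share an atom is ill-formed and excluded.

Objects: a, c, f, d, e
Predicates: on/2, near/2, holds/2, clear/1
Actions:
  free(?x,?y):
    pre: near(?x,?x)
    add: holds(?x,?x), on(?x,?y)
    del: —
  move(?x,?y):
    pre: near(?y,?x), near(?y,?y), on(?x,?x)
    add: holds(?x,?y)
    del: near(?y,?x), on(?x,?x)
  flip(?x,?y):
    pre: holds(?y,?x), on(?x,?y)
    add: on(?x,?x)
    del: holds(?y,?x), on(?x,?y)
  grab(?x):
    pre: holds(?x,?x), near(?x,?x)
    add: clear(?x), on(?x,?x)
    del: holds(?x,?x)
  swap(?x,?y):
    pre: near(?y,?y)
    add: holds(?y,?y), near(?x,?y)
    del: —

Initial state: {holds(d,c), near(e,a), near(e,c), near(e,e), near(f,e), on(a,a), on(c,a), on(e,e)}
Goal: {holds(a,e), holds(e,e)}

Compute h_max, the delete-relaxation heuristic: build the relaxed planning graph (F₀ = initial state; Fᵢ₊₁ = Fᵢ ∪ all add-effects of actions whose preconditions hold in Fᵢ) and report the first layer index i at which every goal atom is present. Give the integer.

F0 = init (8 atoms)
F1 = F0 ∪ {holds(a,e), holds(e,e), near(a,e), near(c,e), near(d,e), on(e,a), on(e,c), on(e,d), on(e,f)}  (17 atoms)
goal ⊆ F1  ⇒  h_max = 1

1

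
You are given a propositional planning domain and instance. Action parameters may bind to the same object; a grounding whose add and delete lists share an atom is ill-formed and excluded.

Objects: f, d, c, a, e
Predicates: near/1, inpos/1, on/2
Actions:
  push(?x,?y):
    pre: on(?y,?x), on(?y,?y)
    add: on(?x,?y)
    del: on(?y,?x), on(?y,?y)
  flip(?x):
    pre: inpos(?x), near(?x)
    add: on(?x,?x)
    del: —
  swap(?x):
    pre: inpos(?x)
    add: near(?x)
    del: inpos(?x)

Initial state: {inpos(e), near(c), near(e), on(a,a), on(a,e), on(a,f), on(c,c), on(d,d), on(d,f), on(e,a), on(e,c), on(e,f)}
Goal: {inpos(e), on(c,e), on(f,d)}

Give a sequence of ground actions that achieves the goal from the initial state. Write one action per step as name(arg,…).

push(f,d); flip(e); push(c,e)

1. push(f,d)  →  {inpos(e), near(c), near(e), on(a,a), on(a,e), on(a,f), on(c,c), on(e,a), on(e,c), on(e,f), on(f,d)}
2. flip(e)  →  {inpos(e), near(c), near(e), on(a,a), on(a,e), on(a,f), on(c,c), on(e,a), on(e,c), on(e,e), on(e,f), on(f,d)}
3. push(c,e)  →  {inpos(e), near(c), near(e), on(a,a), on(a,e), on(a,f), on(c,c), on(c,e), on(e,a), on(e,f), on(f,d)}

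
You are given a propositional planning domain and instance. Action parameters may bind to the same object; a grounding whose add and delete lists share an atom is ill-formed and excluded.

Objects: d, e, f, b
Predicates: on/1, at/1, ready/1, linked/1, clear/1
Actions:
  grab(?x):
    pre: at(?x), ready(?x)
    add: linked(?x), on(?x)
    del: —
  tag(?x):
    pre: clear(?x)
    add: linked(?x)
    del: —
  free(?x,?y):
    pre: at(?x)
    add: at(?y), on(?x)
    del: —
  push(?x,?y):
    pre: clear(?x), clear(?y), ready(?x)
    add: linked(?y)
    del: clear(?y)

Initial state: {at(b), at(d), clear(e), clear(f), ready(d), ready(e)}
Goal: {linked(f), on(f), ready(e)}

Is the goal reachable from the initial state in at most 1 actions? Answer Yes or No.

No

1. tag(f)  →  {at(b), at(d), clear(e), clear(f), linked(f), ready(d), ready(e)}
2. free(d,f)  →  {at(b), at(d), at(f), clear(e), clear(f), linked(f), on(d), ready(d), ready(e)}
3. free(f,d)  →  {at(b), at(d), at(f), clear(e), clear(f), linked(f), on(d), on(f), ready(d), ready(e)}
optimal plan length = 3; 3 > 1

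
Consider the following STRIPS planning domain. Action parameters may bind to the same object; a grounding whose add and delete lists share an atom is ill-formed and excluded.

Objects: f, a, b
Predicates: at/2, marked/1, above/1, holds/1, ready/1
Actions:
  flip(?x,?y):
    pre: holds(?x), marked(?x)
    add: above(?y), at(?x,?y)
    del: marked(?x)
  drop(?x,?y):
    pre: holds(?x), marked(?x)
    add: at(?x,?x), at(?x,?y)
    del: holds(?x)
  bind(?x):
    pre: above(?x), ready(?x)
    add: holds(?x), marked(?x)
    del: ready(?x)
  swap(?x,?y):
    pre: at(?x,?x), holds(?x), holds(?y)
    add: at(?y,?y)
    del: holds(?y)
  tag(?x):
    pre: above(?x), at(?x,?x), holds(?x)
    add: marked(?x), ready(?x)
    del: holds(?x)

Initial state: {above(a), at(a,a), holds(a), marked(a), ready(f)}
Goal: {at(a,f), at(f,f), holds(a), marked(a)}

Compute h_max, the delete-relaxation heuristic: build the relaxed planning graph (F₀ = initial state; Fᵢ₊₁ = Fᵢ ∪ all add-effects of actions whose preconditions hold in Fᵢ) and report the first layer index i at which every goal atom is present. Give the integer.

F0 = init (5 atoms)
F1 = F0 ∪ {above(b), above(f), at(a,b), at(a,f), ready(a)}  (10 atoms)
F2 = F1 ∪ {holds(f), marked(f)}  (12 atoms)
F3 = F2 ∪ {at(f,a), at(f,b), at(f,f)}  (15 atoms)
goal ⊆ F3  ⇒  h_max = 3

3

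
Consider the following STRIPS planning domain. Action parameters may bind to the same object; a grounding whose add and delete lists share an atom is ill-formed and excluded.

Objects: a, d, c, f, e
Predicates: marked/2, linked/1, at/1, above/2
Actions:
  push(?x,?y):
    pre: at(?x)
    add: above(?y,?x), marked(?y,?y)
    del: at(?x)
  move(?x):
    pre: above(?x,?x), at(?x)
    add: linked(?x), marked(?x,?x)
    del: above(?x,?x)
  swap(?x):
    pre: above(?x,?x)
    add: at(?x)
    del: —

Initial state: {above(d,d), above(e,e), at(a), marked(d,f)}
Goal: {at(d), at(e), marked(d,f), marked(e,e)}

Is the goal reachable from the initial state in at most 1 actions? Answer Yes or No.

1. push(a,e)  →  {above(d,d), above(e,a), above(e,e), marked(d,f), marked(e,e)}
2. swap(d)  →  {above(d,d), above(e,a), above(e,e), at(d), marked(d,f), marked(e,e)}
3. swap(e)  →  {above(d,d), above(e,a), above(e,e), at(d), at(e), marked(d,f), marked(e,e)}
optimal plan length = 3; 3 > 1

No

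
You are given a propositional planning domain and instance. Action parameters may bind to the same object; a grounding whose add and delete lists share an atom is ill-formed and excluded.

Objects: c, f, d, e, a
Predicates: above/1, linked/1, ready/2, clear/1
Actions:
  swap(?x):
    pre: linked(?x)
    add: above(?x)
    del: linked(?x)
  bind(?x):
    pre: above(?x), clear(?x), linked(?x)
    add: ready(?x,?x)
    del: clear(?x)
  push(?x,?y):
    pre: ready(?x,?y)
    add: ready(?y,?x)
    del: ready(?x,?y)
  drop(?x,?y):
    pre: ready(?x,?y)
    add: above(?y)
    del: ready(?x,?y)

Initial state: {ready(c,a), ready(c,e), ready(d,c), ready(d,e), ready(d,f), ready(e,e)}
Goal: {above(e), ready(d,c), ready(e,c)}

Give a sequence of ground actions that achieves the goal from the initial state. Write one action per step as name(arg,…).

push(c,e); drop(d,e)

1. push(c,e)  →  {ready(c,a), ready(d,c), ready(d,e), ready(d,f), ready(e,c), ready(e,e)}
2. drop(d,e)  →  {above(e), ready(c,a), ready(d,c), ready(d,f), ready(e,c), ready(e,e)}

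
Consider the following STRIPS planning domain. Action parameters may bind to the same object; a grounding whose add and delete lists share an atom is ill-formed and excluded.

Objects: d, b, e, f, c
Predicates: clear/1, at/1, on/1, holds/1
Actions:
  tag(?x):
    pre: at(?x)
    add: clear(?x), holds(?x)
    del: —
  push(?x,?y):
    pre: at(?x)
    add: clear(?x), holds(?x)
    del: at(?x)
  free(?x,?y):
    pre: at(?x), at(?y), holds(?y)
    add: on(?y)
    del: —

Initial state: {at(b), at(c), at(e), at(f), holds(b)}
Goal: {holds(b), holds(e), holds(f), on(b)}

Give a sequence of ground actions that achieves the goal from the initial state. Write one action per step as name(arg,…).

tag(e); tag(f); free(b,b)

1. tag(e)  →  {at(b), at(c), at(e), at(f), clear(e), holds(b), holds(e)}
2. tag(f)  →  {at(b), at(c), at(e), at(f), clear(e), clear(f), holds(b), holds(e), holds(f)}
3. free(b,b)  →  {at(b), at(c), at(e), at(f), clear(e), clear(f), holds(b), holds(e), holds(f), on(b)}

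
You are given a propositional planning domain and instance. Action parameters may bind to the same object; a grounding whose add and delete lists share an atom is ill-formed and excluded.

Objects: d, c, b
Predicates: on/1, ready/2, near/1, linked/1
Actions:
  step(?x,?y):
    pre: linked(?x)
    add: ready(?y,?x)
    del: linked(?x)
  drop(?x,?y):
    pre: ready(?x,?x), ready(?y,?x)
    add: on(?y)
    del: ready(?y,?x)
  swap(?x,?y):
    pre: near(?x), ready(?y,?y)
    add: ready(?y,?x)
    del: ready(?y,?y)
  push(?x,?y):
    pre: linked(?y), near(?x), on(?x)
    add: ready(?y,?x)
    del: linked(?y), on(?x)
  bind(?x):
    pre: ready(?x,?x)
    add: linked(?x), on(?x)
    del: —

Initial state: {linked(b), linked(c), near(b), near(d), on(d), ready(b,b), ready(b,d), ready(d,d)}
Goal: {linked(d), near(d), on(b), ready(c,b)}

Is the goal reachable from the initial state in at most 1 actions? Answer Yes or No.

1. step(b,c)  →  {linked(c), near(b), near(d), on(d), ready(b,b), ready(b,d), ready(c,b), ready(d,d)}
2. drop(d,b)  →  {linked(c), near(b), near(d), on(b), on(d), ready(b,b), ready(c,b), ready(d,d)}
3. bind(d)  →  {linked(c), linked(d), near(b), near(d), on(b), on(d), ready(b,b), ready(c,b), ready(d,d)}
optimal plan length = 3; 3 > 1

No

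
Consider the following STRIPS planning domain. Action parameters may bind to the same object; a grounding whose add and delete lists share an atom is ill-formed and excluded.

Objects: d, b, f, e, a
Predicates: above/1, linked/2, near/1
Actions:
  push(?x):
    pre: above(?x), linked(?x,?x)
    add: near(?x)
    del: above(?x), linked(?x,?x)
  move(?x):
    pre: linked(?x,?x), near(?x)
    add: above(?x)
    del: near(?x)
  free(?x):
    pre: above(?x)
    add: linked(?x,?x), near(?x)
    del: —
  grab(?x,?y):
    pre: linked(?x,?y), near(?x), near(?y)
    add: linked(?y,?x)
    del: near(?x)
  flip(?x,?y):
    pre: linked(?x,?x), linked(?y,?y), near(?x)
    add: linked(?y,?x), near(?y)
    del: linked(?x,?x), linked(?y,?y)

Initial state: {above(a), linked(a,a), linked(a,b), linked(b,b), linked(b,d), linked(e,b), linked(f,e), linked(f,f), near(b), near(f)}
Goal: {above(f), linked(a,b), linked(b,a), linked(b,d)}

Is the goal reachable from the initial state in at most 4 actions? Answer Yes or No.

1. push(a)  →  {linked(a,b), linked(b,b), linked(b,d), linked(e,b), linked(f,e), linked(f,f), near(a), near(b), near(f)}
2. move(f)  →  {above(f), linked(a,b), linked(b,b), linked(b,d), linked(e,b), linked(f,e), linked(f,f), near(a), near(b)}
3. grab(a,b)  →  {above(f), linked(a,b), linked(b,a), linked(b,b), linked(b,d), linked(e,b), linked(f,e), linked(f,f), near(b)}
optimal plan length = 3; 3 ≤ 4

Yes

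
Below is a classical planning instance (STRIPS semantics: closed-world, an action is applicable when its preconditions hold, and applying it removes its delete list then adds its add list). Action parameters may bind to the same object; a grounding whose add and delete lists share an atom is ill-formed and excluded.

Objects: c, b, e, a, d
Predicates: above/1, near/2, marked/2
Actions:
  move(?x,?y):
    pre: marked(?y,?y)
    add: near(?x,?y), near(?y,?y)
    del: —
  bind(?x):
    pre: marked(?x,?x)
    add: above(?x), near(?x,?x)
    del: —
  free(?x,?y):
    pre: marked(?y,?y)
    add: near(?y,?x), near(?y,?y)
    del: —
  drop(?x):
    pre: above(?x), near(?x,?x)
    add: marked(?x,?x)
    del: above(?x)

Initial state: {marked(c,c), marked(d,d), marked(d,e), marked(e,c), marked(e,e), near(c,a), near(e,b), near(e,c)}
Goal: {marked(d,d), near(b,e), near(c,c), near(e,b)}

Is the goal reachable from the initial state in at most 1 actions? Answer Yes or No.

1. move(c,c)  →  {marked(c,c), marked(d,d), marked(d,e), marked(e,c), marked(e,e), near(c,a), near(c,c), near(e,b), near(e,c)}
2. move(b,e)  →  {marked(c,c), marked(d,d), marked(d,e), marked(e,c), marked(e,e), near(b,e), near(c,a), near(c,c), near(e,b), near(e,c), near(e,e)}
optimal plan length = 2; 2 > 1

No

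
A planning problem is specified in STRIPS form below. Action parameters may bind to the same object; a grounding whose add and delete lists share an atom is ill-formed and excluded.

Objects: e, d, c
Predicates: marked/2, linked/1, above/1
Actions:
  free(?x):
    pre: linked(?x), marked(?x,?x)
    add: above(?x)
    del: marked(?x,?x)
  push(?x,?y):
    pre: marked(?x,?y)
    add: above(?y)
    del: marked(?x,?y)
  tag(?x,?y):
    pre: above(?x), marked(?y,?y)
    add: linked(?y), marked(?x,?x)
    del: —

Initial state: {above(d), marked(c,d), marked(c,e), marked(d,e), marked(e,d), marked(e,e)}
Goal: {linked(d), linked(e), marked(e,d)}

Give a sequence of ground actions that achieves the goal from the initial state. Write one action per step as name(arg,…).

tag(d,e); tag(d,d)

1. tag(d,e)  →  {above(d), linked(e), marked(c,d), marked(c,e), marked(d,d), marked(d,e), marked(e,d), marked(e,e)}
2. tag(d,d)  →  {above(d), linked(d), linked(e), marked(c,d), marked(c,e), marked(d,d), marked(d,e), marked(e,d), marked(e,e)}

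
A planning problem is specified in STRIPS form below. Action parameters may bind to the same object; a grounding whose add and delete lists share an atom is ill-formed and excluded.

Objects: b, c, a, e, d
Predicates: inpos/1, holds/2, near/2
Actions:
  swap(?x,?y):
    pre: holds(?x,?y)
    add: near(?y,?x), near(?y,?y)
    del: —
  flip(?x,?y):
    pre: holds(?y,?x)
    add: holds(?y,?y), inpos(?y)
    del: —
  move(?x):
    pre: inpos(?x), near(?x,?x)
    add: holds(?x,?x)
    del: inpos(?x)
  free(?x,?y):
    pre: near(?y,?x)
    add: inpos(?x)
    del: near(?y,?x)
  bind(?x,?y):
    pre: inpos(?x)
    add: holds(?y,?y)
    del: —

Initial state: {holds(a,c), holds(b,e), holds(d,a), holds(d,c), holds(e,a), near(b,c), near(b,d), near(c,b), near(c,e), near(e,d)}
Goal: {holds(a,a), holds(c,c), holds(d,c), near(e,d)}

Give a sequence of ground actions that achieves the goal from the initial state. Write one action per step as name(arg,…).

1. flip(c,a)  →  {holds(a,a), holds(a,c), holds(b,e), holds(d,a), holds(d,c), holds(e,a), inpos(a), near(b,c), near(b,d), near(c,b), near(c,e), near(e,d)}
2. bind(a,c)  →  {holds(a,a), holds(a,c), holds(b,e), holds(c,c), holds(d,a), holds(d,c), holds(e,a), inpos(a), near(b,c), near(b,d), near(c,b), near(c,e), near(e,d)}

flip(c,a); bind(a,c)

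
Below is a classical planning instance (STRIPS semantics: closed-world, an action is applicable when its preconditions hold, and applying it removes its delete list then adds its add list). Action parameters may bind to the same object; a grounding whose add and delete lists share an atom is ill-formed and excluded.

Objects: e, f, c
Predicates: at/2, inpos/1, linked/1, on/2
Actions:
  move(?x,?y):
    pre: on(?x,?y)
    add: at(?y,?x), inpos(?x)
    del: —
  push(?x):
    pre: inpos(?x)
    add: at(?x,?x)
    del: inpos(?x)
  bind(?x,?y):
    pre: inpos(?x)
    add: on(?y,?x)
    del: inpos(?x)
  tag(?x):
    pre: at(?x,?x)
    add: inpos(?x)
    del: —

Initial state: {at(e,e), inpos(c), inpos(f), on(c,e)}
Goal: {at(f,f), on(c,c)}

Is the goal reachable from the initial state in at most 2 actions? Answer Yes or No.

Yes

1. push(f)  →  {at(e,e), at(f,f), inpos(c), on(c,e)}
2. bind(c,c)  →  {at(e,e), at(f,f), on(c,c), on(c,e)}
optimal plan length = 2; 2 ≤ 2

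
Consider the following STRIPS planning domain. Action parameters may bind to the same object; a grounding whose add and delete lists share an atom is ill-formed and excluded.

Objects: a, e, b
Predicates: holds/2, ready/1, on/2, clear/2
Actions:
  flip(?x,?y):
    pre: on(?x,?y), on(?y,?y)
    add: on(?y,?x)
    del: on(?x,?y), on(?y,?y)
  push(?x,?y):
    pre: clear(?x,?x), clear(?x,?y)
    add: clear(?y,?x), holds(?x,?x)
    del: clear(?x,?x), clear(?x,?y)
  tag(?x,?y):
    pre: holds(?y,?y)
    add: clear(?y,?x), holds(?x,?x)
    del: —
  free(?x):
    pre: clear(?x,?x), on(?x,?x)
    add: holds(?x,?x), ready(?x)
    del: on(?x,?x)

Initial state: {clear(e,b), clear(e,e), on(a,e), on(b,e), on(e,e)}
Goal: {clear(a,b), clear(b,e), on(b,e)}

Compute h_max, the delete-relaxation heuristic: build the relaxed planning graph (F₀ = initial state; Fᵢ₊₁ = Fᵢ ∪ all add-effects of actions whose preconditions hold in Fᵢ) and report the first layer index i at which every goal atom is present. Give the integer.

3

F0 = init (5 atoms)
F1 = F0 ∪ {clear(b,e), holds(e,e), on(e,a), on(e,b), ready(e)}  (10 atoms)
F2 = F1 ∪ {clear(e,a), holds(a,a), holds(b,b)}  (13 atoms)
F3 = F2 ∪ {clear(a,a), clear(a,b), clear(a,e), clear(b,a), clear(b,b)}  (18 atoms)
goal ⊆ F3  ⇒  h_max = 3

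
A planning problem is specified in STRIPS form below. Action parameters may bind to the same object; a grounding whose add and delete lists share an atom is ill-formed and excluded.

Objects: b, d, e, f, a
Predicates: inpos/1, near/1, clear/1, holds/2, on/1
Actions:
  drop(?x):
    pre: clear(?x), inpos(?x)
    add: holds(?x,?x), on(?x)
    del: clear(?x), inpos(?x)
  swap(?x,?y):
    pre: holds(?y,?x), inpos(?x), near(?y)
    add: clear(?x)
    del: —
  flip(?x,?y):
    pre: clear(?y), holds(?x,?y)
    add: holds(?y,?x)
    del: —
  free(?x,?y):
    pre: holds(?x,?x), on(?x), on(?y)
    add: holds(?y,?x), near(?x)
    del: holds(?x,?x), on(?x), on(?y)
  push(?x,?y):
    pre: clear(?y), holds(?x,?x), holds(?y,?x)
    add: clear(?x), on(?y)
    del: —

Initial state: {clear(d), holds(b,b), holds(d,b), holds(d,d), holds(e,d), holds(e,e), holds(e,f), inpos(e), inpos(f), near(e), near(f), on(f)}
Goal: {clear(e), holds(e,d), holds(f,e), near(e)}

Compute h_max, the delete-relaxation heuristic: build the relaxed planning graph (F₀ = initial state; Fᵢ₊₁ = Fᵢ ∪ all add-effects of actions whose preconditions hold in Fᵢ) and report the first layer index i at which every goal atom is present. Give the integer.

2

F0 = init (12 atoms)
F1 = F0 ∪ {clear(b), clear(e), clear(f), holds(d,e), on(d)}  (17 atoms)
F2 = F1 ∪ {holds(b,d), holds(f,d), holds(f,e), holds(f,f), near(d), on(b), on(e)}  (24 atoms)
goal ⊆ F2  ⇒  h_max = 2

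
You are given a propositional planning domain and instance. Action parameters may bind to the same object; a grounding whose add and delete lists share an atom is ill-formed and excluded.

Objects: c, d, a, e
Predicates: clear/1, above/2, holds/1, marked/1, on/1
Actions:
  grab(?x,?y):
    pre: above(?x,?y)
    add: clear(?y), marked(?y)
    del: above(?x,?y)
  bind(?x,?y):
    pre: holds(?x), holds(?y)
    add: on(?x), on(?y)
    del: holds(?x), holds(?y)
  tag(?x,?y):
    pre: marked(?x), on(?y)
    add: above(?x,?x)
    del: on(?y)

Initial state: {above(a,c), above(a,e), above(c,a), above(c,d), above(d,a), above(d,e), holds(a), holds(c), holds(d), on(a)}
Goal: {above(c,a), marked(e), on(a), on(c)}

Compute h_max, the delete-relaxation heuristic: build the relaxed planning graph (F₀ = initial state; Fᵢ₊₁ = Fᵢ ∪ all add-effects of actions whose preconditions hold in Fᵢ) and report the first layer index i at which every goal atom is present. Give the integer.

1

F0 = init (10 atoms)
F1 = F0 ∪ {clear(a), clear(c), clear(d), clear(e), marked(a), marked(c), marked(d), marked(e), on(c), on(d)}  (20 atoms)
goal ⊆ F1  ⇒  h_max = 1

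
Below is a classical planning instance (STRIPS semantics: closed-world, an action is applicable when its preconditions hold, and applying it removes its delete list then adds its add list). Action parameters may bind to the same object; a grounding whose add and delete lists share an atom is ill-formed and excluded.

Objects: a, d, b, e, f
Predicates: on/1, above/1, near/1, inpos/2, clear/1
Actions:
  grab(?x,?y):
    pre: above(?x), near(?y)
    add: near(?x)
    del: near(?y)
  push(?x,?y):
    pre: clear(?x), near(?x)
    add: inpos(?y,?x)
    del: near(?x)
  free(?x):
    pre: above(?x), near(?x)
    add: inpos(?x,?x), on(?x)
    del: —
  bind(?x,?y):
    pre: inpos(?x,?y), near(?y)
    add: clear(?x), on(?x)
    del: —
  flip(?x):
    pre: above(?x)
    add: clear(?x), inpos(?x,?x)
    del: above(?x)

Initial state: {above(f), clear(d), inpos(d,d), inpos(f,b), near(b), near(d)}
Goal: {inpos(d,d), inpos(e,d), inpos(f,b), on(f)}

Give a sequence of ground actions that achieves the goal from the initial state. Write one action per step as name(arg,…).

push(d,e); bind(f,b)

1. push(d,e)  →  {above(f), clear(d), inpos(d,d), inpos(e,d), inpos(f,b), near(b)}
2. bind(f,b)  →  {above(f), clear(d), clear(f), inpos(d,d), inpos(e,d), inpos(f,b), near(b), on(f)}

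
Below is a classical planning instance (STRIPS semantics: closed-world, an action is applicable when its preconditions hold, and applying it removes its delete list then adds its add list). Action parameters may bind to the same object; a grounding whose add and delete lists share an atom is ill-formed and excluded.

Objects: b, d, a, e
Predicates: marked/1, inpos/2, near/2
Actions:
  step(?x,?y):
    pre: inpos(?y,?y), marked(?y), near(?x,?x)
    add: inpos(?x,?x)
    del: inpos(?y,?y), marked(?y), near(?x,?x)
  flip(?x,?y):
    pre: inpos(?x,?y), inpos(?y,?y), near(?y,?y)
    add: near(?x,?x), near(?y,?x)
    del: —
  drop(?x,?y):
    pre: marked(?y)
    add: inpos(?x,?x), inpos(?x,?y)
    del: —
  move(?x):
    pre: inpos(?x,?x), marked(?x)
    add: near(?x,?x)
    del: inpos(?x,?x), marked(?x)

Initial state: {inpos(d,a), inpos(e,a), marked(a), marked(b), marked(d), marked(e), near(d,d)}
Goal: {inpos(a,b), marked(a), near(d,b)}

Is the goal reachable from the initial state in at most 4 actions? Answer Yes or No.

1. drop(b,d)  →  {inpos(b,b), inpos(b,d), inpos(d,a), inpos(e,a), marked(a), marked(b), marked(d), marked(e), near(d,d)}
2. drop(d,b)  →  {inpos(b,b), inpos(b,d), inpos(d,a), inpos(d,b), inpos(d,d), inpos(e,a), marked(a), marked(b), marked(d), marked(e), near(d,d)}
3. flip(b,d)  →  {inpos(b,b), inpos(b,d), inpos(d,a), inpos(d,b), inpos(d,d), inpos(e,a), marked(a), marked(b), marked(d), marked(e), near(b,b), near(d,b), near(d,d)}
4. drop(a,b)  →  {inpos(a,a), inpos(a,b), inpos(b,b), inpos(b,d), inpos(d,a), inpos(d,b), inpos(d,d), inpos(e,a), marked(a), marked(b), marked(d), marked(e), near(b,b), near(d,b), near(d,d)}
optimal plan length = 4; 4 ≤ 4

Yes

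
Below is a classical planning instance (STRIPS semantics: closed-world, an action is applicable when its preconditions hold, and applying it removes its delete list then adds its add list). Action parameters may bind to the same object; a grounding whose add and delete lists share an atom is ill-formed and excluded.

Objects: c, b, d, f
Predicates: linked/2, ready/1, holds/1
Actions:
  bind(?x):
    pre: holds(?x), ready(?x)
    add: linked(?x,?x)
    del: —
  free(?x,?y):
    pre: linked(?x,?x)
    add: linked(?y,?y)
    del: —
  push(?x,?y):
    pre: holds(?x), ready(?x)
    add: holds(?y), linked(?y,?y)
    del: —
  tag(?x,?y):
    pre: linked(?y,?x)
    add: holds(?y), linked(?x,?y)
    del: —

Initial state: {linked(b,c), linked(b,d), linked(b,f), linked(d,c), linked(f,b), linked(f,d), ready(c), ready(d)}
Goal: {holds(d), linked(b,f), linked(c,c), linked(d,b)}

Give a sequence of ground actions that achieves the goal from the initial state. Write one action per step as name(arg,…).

tag(c,d); push(d,c); tag(d,b)

1. tag(c,d)  →  {holds(d), linked(b,c), linked(b,d), linked(b,f), linked(c,d), linked(d,c), linked(f,b), linked(f,d), ready(c), ready(d)}
2. push(d,c)  →  {holds(c), holds(d), linked(b,c), linked(b,d), linked(b,f), linked(c,c), linked(c,d), linked(d,c), linked(f,b), linked(f,d), ready(c), ready(d)}
3. tag(d,b)  →  {holds(b), holds(c), holds(d), linked(b,c), linked(b,d), linked(b,f), linked(c,c), linked(c,d), linked(d,b), linked(d,c), linked(f,b), linked(f,d), ready(c), ready(d)}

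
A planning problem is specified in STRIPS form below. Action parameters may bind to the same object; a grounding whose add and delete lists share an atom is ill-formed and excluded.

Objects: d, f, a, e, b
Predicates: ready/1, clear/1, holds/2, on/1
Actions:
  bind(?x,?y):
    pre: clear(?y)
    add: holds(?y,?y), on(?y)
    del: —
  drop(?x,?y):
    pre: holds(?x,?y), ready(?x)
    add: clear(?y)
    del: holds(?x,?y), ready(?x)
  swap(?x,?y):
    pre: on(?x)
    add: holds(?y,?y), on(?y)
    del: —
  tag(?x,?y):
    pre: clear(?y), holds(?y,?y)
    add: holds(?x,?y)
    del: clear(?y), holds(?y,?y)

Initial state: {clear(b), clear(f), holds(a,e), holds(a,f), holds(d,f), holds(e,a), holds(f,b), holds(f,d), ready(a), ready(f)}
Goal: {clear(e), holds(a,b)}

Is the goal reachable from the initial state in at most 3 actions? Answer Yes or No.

1. bind(d,b)  →  {clear(b), clear(f), holds(a,e), holds(a,f), holds(b,b), holds(d,f), holds(e,a), holds(f,b), holds(f,d), on(b), ready(a), ready(f)}
2. drop(a,e)  →  {clear(b), clear(e), clear(f), holds(a,f), holds(b,b), holds(d,f), holds(e,a), holds(f,b), holds(f,d), on(b), ready(f)}
3. tag(a,b)  →  {clear(e), clear(f), holds(a,b), holds(a,f), holds(d,f), holds(e,a), holds(f,b), holds(f,d), on(b), ready(f)}
optimal plan length = 3; 3 ≤ 3

Yes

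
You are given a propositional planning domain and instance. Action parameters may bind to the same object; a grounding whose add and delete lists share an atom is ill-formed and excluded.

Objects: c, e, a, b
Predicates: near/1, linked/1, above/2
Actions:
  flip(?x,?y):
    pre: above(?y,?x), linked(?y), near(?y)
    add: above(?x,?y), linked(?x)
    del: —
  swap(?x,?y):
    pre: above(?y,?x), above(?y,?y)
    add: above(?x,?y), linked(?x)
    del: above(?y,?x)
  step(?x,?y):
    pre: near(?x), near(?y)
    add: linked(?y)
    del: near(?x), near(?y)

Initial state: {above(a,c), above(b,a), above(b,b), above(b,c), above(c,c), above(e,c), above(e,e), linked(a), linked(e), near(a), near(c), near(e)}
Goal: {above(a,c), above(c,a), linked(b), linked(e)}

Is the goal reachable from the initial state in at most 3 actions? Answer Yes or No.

1. flip(c,a)  →  {above(a,c), above(b,a), above(b,b), above(b,c), above(c,a), above(c,c), above(e,c), above(e,e), linked(a), linked(c), linked(e), near(a), near(c), near(e)}
2. swap(c,b)  →  {above(a,c), above(b,a), above(b,b), above(c,a), above(c,b), above(c,c), above(e,c), above(e,e), linked(a), linked(c), linked(e), near(a), near(c), near(e)}
3. flip(b,c)  →  {above(a,c), above(b,a), above(b,b), above(b,c), above(c,a), above(c,b), above(c,c), above(e,c), above(e,e), linked(a), linked(b), linked(c), linked(e), near(a), near(c), near(e)}
optimal plan length = 3; 3 ≤ 3

Yes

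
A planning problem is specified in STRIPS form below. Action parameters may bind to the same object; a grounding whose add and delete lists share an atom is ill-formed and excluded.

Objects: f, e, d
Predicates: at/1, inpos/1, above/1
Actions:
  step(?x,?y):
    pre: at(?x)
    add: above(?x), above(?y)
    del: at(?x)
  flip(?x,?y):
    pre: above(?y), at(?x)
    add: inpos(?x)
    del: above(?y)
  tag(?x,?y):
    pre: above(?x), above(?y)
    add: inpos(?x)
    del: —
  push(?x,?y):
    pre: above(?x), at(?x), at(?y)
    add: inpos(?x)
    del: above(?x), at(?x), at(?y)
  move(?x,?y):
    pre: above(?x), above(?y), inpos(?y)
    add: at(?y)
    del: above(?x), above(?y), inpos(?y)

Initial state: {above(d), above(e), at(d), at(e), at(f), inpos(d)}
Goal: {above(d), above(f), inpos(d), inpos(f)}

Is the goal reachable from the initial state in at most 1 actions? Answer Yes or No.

1. step(f,f)  →  {above(d), above(e), above(f), at(d), at(e), inpos(d)}
2. tag(f,f)  →  {above(d), above(e), above(f), at(d), at(e), inpos(d), inpos(f)}
optimal plan length = 2; 2 > 1

No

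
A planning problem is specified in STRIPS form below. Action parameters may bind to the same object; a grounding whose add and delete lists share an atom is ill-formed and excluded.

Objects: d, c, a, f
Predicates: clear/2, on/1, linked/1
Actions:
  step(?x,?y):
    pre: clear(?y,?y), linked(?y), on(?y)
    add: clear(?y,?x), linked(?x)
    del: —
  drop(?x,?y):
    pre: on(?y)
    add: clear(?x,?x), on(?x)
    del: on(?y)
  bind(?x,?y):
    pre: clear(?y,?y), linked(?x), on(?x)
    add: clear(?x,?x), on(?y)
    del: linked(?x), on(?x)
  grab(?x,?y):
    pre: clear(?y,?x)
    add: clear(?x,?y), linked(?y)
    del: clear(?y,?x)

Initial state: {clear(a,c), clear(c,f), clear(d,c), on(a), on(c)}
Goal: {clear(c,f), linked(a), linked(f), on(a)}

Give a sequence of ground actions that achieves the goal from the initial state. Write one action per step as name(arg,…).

drop(a,c); grab(c,a); step(f,a)

1. drop(a,c)  →  {clear(a,a), clear(a,c), clear(c,f), clear(d,c), on(a)}
2. grab(c,a)  →  {clear(a,a), clear(c,a), clear(c,f), clear(d,c), linked(a), on(a)}
3. step(f,a)  →  {clear(a,a), clear(a,f), clear(c,a), clear(c,f), clear(d,c), linked(a), linked(f), on(a)}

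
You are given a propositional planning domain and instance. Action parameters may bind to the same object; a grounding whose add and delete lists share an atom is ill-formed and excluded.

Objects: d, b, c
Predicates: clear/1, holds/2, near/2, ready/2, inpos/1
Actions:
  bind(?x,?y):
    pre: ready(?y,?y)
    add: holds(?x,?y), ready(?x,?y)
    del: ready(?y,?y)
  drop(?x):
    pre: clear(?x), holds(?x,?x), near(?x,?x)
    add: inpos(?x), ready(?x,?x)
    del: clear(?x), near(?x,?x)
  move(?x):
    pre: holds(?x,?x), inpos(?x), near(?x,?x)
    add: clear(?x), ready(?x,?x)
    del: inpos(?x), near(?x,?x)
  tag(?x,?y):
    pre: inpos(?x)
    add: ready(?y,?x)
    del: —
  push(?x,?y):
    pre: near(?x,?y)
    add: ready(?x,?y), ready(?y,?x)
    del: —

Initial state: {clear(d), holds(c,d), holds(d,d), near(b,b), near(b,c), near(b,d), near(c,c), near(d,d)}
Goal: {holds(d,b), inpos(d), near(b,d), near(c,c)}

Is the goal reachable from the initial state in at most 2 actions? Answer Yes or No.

No

1. drop(d)  →  {holds(c,d), holds(d,d), inpos(d), near(b,b), near(b,c), near(b,d), near(c,c), ready(d,d)}
2. push(b,b)  →  {holds(c,d), holds(d,d), inpos(d), near(b,b), near(b,c), near(b,d), near(c,c), ready(b,b), ready(d,d)}
3. bind(d,b)  →  {holds(c,d), holds(d,b), holds(d,d), inpos(d), near(b,b), near(b,c), near(b,d), near(c,c), ready(d,b), ready(d,d)}
optimal plan length = 3; 3 > 2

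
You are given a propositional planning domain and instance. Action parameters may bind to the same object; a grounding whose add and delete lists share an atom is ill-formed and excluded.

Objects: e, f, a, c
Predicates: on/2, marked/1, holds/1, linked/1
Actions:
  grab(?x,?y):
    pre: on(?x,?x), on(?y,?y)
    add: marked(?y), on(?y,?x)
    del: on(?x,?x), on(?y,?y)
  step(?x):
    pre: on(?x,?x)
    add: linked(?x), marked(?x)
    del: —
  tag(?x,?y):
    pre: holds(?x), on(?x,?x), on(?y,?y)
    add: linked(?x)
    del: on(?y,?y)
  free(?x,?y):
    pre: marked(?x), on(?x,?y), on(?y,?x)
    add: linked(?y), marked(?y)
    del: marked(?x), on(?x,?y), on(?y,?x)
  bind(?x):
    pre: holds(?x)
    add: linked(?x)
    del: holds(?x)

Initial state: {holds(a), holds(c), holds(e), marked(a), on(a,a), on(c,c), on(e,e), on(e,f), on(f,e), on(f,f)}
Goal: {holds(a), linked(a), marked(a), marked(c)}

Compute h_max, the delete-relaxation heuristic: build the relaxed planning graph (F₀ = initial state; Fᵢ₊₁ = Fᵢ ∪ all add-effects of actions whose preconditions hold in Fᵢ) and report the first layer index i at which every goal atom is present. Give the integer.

1

F0 = init (10 atoms)
F1 = F0 ∪ {linked(a), linked(c), linked(e), linked(f), marked(c), marked(e), marked(f), on(a,c), on(a,e), on(a,f), on(c,a), on(c,e), on(c,f), on(e,a), on(e,c), on(f,a), on(f,c)}  (27 atoms)
goal ⊆ F1  ⇒  h_max = 1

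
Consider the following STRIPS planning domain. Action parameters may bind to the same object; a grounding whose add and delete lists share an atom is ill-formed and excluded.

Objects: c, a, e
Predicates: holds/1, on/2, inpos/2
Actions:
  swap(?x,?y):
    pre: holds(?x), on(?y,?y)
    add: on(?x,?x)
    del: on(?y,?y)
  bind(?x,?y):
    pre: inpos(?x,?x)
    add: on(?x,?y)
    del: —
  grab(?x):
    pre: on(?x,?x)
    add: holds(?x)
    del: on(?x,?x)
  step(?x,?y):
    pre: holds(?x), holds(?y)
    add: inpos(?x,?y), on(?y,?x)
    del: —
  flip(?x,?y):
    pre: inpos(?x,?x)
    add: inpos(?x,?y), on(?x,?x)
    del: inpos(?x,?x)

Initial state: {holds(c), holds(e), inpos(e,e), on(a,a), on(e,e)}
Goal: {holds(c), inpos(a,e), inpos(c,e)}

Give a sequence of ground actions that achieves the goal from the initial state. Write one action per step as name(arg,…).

1. grab(a)  →  {holds(a), holds(c), holds(e), inpos(e,e), on(e,e)}
2. step(c,e)  →  {holds(a), holds(c), holds(e), inpos(c,e), inpos(e,e), on(e,c), on(e,e)}
3. step(a,e)  →  {holds(a), holds(c), holds(e), inpos(a,e), inpos(c,e), inpos(e,e), on(e,a), on(e,c), on(e,e)}

grab(a); step(c,e); step(a,e)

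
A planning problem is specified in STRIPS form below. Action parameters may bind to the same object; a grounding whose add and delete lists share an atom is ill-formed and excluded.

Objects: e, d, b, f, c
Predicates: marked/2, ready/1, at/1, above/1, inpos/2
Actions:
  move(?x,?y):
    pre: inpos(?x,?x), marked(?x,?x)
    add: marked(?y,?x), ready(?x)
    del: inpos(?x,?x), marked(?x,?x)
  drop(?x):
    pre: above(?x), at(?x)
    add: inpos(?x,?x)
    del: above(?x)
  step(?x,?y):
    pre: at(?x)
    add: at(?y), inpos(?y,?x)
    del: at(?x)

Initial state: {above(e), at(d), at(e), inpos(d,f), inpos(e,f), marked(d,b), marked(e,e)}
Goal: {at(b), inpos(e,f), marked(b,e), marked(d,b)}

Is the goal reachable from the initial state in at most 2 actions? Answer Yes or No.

No

1. drop(e)  →  {at(d), at(e), inpos(d,f), inpos(e,e), inpos(e,f), marked(d,b), marked(e,e)}
2. move(e,b)  →  {at(d), at(e), inpos(d,f), inpos(e,f), marked(b,e), marked(d,b), ready(e)}
3. step(e,b)  →  {at(b), at(d), inpos(b,e), inpos(d,f), inpos(e,f), marked(b,e), marked(d,b), ready(e)}
optimal plan length = 3; 3 > 2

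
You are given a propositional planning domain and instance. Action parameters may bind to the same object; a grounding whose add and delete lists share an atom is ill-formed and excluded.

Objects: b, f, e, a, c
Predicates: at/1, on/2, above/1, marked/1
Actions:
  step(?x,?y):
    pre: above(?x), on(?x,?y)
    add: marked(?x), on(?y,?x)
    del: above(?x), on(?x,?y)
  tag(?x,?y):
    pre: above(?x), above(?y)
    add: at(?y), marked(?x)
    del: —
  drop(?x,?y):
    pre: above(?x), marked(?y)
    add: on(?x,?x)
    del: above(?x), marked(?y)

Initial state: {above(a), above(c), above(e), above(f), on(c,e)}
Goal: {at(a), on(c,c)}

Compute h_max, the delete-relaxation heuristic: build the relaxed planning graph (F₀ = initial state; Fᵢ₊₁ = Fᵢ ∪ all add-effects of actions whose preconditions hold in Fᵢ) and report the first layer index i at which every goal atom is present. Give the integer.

2

F0 = init (5 atoms)
F1 = F0 ∪ {at(a), at(c), at(e), at(f), marked(a), marked(c), marked(e), marked(f), on(e,c)}  (14 atoms)
F2 = F1 ∪ {on(a,a), on(c,c), on(e,e), on(f,f)}  (18 atoms)
goal ⊆ F2  ⇒  h_max = 2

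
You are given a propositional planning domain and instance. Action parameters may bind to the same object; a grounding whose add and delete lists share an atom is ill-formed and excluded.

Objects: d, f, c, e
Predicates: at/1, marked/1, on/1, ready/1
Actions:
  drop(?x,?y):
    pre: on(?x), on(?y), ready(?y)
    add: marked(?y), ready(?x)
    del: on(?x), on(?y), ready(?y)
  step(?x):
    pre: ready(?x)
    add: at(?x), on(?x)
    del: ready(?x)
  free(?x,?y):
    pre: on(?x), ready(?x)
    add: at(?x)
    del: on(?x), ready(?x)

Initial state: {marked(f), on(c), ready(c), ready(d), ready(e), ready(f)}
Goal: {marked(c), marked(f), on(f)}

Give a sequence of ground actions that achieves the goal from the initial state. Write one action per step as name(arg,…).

step(d); drop(d,c); step(f)

1. step(d)  →  {at(d), marked(f), on(c), on(d), ready(c), ready(e), ready(f)}
2. drop(d,c)  →  {at(d), marked(c), marked(f), ready(d), ready(e), ready(f)}
3. step(f)  →  {at(d), at(f), marked(c), marked(f), on(f), ready(d), ready(e)}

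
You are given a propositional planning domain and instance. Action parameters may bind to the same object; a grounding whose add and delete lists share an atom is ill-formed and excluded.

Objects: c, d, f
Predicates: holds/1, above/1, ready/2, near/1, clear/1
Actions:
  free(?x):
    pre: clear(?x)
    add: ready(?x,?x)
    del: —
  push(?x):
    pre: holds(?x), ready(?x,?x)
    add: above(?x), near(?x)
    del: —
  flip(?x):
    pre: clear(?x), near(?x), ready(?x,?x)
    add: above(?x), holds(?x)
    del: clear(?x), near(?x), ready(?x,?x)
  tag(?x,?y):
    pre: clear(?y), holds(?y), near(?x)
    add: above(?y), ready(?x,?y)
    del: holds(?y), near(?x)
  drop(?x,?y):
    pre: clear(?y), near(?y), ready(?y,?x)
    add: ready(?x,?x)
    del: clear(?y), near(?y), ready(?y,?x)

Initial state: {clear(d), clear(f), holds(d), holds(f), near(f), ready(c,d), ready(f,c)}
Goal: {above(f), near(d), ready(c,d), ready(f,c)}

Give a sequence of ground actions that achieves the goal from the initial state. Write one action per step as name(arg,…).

free(d); push(d); tag(f,f)

1. free(d)  →  {clear(d), clear(f), holds(d), holds(f), near(f), ready(c,d), ready(d,d), ready(f,c)}
2. push(d)  →  {above(d), clear(d), clear(f), holds(d), holds(f), near(d), near(f), ready(c,d), ready(d,d), ready(f,c)}
3. tag(f,f)  →  {above(d), above(f), clear(d), clear(f), holds(d), near(d), ready(c,d), ready(d,d), ready(f,c), ready(f,f)}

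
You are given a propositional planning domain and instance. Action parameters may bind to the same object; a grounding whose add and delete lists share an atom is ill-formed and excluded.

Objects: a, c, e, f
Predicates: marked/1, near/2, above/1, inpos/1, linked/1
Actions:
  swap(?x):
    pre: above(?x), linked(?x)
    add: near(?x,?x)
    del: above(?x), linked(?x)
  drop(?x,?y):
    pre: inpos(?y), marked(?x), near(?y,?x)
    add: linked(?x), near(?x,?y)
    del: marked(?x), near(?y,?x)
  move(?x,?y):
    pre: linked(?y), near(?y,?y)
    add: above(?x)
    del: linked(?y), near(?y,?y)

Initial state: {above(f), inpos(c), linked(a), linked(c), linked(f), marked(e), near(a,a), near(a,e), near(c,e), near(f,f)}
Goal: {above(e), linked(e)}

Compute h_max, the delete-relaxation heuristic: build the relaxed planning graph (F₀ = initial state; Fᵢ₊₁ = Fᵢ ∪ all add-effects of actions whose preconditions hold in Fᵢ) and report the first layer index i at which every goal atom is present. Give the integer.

1

F0 = init (10 atoms)
F1 = F0 ∪ {above(a), above(c), above(e), linked(e), near(e,c)}  (15 atoms)
goal ⊆ F1  ⇒  h_max = 1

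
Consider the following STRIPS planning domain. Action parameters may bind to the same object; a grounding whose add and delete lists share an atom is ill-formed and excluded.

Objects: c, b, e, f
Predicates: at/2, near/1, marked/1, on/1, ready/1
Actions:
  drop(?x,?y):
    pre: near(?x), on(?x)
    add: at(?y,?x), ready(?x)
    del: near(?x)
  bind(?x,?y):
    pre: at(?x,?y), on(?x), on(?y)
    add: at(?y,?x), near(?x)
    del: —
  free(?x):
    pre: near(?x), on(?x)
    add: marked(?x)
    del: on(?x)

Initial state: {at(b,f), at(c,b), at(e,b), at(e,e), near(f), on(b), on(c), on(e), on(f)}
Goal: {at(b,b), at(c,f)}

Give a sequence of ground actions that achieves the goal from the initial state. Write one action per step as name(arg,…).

1. drop(f,c)  →  {at(b,f), at(c,b), at(c,f), at(e,b), at(e,e), on(b), on(c), on(e), on(f), ready(f)}
2. bind(b,f)  →  {at(b,f), at(c,b), at(c,f), at(e,b), at(e,e), at(f,b), near(b), on(b), on(c), on(e), on(f), ready(f)}
3. drop(b,b)  →  {at(b,b), at(b,f), at(c,b), at(c,f), at(e,b), at(e,e), at(f,b), on(b), on(c), on(e), on(f), ready(b), ready(f)}

drop(f,c); bind(b,f); drop(b,b)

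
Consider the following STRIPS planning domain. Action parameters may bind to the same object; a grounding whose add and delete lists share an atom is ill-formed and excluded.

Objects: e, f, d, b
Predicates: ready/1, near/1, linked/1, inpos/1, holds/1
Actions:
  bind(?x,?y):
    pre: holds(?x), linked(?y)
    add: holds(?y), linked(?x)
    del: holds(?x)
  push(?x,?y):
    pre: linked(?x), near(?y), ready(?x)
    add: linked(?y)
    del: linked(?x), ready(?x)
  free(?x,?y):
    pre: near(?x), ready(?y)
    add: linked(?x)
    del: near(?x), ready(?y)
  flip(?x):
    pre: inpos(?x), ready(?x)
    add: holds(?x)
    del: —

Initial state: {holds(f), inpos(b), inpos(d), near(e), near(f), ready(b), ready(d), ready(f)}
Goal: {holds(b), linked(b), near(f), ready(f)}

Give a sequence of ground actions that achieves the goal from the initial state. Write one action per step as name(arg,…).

1. free(e,d)  →  {holds(f), inpos(b), inpos(d), linked(e), near(f), ready(b), ready(f)}
2. flip(b)  →  {holds(b), holds(f), inpos(b), inpos(d), linked(e), near(f), ready(b), ready(f)}
3. bind(b,e)  →  {holds(e), holds(f), inpos(b), inpos(d), linked(b), linked(e), near(f), ready(b), ready(f)}
4. bind(e,b)  →  {holds(b), holds(f), inpos(b), inpos(d), linked(b), linked(e), near(f), ready(b), ready(f)}

free(e,d); flip(b); bind(b,e); bind(e,b)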